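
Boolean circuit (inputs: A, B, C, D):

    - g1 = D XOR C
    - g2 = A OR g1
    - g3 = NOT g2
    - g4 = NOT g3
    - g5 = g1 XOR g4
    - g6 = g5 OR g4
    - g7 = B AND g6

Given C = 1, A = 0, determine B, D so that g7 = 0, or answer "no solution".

B=1 D=1

g7 = B AND g6 must be 0, so at least one of B, g6 is 0.
Check with C = 1, A = 0 and B=1, D=1:
g1 = D XOR C = 1 XOR 1 = 0
g2 = A OR g1 = 0 OR 0 = 0
g3 = NOT g2 = NOT 0 = 1
g4 = NOT g3 = NOT 1 = 0
g5 = g1 XOR g4 = 0 XOR 0 = 0
g6 = g5 OR g4 = 0 OR 0 = 0
g7 = B AND g6 = 1 AND 0 = 0
So g7 = 0.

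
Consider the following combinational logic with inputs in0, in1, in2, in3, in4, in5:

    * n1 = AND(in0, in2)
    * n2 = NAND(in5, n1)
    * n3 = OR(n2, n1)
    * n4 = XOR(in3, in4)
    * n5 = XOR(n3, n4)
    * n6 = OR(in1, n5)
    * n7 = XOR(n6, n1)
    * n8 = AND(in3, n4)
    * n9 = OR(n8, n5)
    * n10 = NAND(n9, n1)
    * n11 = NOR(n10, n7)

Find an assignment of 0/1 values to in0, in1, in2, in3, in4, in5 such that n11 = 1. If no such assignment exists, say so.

n11 = NOR(n10, n7) must be 1, so both n10 = 0 and n7 = 0.
Check with in0=1, in1=0, in2=1, in3=0, in4=0, in5=0:
n1 = AND(in0, in2) = AND(1, 1) = 1
n2 = NAND(in5, n1) = NAND(0, 1) = 1
n3 = OR(n2, n1) = OR(1, 1) = 1
n4 = XOR(in3, in4) = XOR(0, 0) = 0
n5 = XOR(n3, n4) = XOR(1, 0) = 1
n6 = OR(in1, n5) = OR(0, 1) = 1
n7 = XOR(n6, n1) = XOR(1, 1) = 0
n8 = AND(in3, n4) = AND(0, 0) = 0
n9 = OR(n8, n5) = OR(0, 1) = 1
n10 = NAND(n9, n1) = NAND(1, 1) = 0
n11 = NOR(n10, n7) = NOR(0, 0) = 1
So n11 = 1 as required.

in0=1, in1=0, in2=1, in3=0, in4=0, in5=0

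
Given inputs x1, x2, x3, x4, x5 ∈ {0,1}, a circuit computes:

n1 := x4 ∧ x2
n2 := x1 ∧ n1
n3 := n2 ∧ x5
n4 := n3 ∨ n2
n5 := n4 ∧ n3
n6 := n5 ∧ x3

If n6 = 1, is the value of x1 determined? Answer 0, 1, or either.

n6 = n5 ∧ x3 must be 1, so both n5 = 1 and x3 = 1.
n5 = n4 ∧ n3 must be 1, so both n4 = 1 and n3 = 1.
Every assignment with n6 = 1 has x1 = 1; there are 1 such assignment(s).
  x1=1, x2=1, x3=1, x4=1, x5=1

1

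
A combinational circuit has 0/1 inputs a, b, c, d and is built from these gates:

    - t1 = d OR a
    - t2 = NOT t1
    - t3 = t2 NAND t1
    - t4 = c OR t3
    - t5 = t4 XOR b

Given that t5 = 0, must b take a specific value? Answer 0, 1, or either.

t5 = t4 XOR b must be 0, so t4 and b are equal.
Every assignment with t5 = 0 has b = 1; there are 8 such assignment(s).

1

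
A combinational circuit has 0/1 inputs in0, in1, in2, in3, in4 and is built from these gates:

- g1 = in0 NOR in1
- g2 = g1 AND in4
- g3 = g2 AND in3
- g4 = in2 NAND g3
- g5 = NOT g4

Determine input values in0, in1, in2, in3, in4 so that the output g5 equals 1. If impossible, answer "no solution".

g5 = NOT g4 must be 1, so g4 = 0.
g4 = in2 NAND g3 must be 0, so both in2 = 1 and g3 = 1.
Check with in0=0, in1=0, in2=1, in3=1, in4=1:
g1 = in0 NOR in1 = 0 NOR 0 = 1
g2 = g1 AND in4 = 1 AND 1 = 1
g3 = g2 AND in3 = 1 AND 1 = 1
g4 = in2 NAND g3 = 1 NAND 1 = 0
g5 = NOT g4 = NOT 0 = 1
So g5 = 1 as required.

in0=0, in1=0, in2=1, in3=1, in4=1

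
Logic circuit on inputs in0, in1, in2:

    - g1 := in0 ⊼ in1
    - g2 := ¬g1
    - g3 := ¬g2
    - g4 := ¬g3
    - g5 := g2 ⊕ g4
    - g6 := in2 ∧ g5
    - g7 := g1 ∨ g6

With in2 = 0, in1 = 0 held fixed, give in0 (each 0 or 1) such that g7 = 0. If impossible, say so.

no solution exists

With in2 = 0, in1 = 0 fixed, none of the 2 settings of in0 give g7 = 0.
For example, with in0=0:
g1 = in0 ⊼ in1 = 0 ⊼ 0 = 1
g2 = ¬g1 = ¬1 = 0
g3 = ¬g2 = ¬0 = 1
g4 = ¬g3 = ¬1 = 0
g5 = g2 ⊕ g4 = 0 ⊕ 0 = 0
g6 = in2 ∧ g5 = 0 ∧ 0 = 0
g7 = g1 ∨ g6 = 1 ∨ 0 = 1
giving g7 = 1 ≠ 0.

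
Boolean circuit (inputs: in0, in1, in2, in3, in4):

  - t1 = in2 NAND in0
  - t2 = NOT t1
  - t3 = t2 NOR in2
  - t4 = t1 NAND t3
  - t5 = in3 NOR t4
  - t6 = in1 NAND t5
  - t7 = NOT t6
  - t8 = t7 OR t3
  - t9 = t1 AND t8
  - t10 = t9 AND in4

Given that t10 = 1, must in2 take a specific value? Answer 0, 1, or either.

0

t10 = t9 AND in4 must be 1, so both t9 = 1 and in4 = 1.
t9 = t1 AND t8 must be 1, so both t1 = 1 and t8 = 1.
Every assignment with t10 = 1 has in2 = 0; there are 8 such assignment(s).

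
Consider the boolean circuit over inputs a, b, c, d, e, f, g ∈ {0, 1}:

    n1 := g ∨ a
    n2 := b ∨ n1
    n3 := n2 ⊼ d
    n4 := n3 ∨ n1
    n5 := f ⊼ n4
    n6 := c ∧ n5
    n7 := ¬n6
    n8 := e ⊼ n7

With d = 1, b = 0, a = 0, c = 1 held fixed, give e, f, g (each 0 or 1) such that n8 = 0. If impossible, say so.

e=1, f=1, g=0

Check with d = 1, b = 0, a = 0, c = 1 and e=1, f=1, g=0:
n1 = g ∨ a = 0 ∨ 0 = 0
n2 = b ∨ n1 = 0 ∨ 0 = 0
n3 = n2 ⊼ d = 0 ⊼ 1 = 1
n4 = n3 ∨ n1 = 1 ∨ 0 = 1
n5 = f ⊼ n4 = 1 ⊼ 1 = 0
n6 = c ∧ n5 = 1 ∧ 0 = 0
n7 = ¬n6 = ¬0 = 1
n8 = e ⊼ n7 = 1 ⊼ 1 = 0
So n8 = 0.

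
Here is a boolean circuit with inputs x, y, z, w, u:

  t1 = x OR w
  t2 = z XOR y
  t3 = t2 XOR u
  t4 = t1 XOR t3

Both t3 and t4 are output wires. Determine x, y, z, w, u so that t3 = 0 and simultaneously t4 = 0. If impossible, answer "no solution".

Check with x=0, y=1, z=0, w=0, u=1:
t1 = x OR w = 0 OR 0 = 0
t2 = z XOR y = 0 XOR 1 = 1
t3 = t2 XOR u = 1 XOR 1 = 0
t4 = t1 XOR t3 = 0 XOR 0 = 0
So t3 = 0 and t4 = 0.

x=0, y=1, z=0, w=0, u=1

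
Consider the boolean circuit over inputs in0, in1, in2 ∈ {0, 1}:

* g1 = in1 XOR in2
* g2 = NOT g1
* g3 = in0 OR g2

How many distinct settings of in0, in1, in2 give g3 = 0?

g3 = in0 OR g2 must be 0, so both in0 = 0 and g2 = 0.
g2 = NOT g1 must be 0, so g1 = 1.
g1 = in1 XOR in2 must be 1, so in1 and in2 differ.
Satisfying assignments:
  in0=0, in1=0, in2=1
  in0=0, in1=1, in2=0

2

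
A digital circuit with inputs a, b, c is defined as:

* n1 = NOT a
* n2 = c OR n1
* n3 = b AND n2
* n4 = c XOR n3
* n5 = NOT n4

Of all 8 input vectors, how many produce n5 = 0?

3

n5 = NOT n4 must be 0, so n4 = 1.
n4 = c XOR n3 must be 1, so c and n3 differ.
Satisfying assignments:
  a=0, b=0, c=1
  a=0, b=1, c=0
  a=1, b=0, c=1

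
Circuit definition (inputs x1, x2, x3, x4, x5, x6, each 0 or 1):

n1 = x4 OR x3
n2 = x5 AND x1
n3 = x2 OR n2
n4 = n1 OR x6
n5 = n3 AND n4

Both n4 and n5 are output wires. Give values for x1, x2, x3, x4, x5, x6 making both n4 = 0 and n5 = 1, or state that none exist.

Across all 64 input combinations, none give both n4 = 0 and n5 = 1.

no solution exists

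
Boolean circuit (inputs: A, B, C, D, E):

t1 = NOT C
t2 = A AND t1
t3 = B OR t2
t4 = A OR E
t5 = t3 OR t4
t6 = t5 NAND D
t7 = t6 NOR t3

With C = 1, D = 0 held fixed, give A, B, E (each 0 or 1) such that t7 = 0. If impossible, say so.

Check with C = 1, D = 0 and A=1, B=0, E=1:
t1 = NOT C = NOT 1 = 0
t2 = A AND t1 = 1 AND 0 = 0
t3 = B OR t2 = 0 OR 0 = 0
t4 = A OR E = 1 OR 1 = 1
t5 = t3 OR t4 = 0 OR 1 = 1
t6 = t5 NAND D = 1 NAND 0 = 1
t7 = t6 NOR t3 = 1 NOR 0 = 0
So t7 = 0.

A=1 B=0 E=1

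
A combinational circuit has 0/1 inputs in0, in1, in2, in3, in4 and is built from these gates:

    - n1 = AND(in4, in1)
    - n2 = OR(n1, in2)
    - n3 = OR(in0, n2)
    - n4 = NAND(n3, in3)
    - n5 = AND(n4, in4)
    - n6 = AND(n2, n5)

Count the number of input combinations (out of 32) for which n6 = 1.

n6 = AND(n2, n5) must be 1, so both n2 = 1 and n5 = 1.
n2 = OR(n1, in2) must be 1, so at least one of n1, in2 is 1.
Satisfying assignments:
  in0=0, in1=0, in2=1, in3=0, in4=1
  in0=0, in1=1, in2=0, in3=0, in4=1
  in0=0, in1=1, in2=1, in3=0, in4=1
  in0=1, in1=0, in2=1, in3=0, in4=1
  in0=1, in1=1, in2=0, in3=0, in4=1
  in0=1, in1=1, in2=1, in3=0, in4=1

6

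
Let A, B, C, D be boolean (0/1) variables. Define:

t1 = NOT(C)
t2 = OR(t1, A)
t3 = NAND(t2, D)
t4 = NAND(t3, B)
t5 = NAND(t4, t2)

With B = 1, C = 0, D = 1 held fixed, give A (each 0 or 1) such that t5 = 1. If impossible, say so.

With B = 1, C = 0, D = 1 fixed, none of the 2 settings of A give t5 = 1.
For example, with A=1:
t1 = NOT(C) = NOT 0 = 1
t2 = OR(t1, A) = OR(1, 1) = 1
t3 = NAND(t2, D) = NAND(1, 1) = 0
t4 = NAND(t3, B) = NAND(0, 1) = 1
t5 = NAND(t4, t2) = NAND(1, 1) = 0
giving t5 = 0 ≠ 1.

no solution exists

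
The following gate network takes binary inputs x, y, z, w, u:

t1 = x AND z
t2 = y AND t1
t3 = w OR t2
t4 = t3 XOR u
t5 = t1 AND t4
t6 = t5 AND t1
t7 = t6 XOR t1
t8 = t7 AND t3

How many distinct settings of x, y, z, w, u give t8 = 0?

t8 = t7 AND t3 must be 0, so at least one of t7, t3 is 0.
Enumerating the 32 input combinations, 29 give t8 = 0 and 3 give t8 = 1.

29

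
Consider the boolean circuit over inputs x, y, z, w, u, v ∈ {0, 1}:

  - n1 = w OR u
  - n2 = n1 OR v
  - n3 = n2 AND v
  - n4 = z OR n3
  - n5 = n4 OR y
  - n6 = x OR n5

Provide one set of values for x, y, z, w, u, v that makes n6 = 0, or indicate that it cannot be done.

n6 = x OR n5 must be 0, so both x = 0 and n5 = 0.
Check with x=0, y=0, z=0, w=1, u=0, v=0:
n1 = w OR u = 1 OR 0 = 1
n2 = n1 OR v = 1 OR 0 = 1
n3 = n2 AND v = 1 AND 0 = 0
n4 = z OR n3 = 0 OR 0 = 0
n5 = n4 OR y = 0 OR 0 = 0
n6 = x OR n5 = 0 OR 0 = 0
So n6 = 0 as required.

x=0, y=0, z=0, w=1, u=0, v=0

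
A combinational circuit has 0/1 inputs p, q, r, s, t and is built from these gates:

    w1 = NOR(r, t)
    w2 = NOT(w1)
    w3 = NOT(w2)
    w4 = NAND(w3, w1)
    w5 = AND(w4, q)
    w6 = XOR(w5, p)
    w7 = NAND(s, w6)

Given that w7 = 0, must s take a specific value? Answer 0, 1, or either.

w7 = NAND(s, w6) must be 0, so both s = 1 and w6 = 1.
Every assignment with w7 = 0 has s = 1; there are 8 such assignment(s).

1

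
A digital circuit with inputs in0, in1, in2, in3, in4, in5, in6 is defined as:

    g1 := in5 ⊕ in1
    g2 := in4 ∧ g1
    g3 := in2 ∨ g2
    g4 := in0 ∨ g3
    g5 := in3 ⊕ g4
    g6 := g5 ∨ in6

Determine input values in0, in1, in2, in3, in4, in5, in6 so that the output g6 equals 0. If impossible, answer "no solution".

in0=0 in1=1 in2=0 in3=0 in4=0 in5=1 in6=0

Check with in0=0 in1=1 in2=0 in3=0 in4=0 in5=1 in6=0:
g1 = in5 ⊕ in1 = 1 ⊕ 1 = 0
g2 = in4 ∧ g1 = 0 ∧ 0 = 0
g3 = in2 ∨ g2 = 0 ∨ 0 = 0
g4 = in0 ∨ g3 = 0 ∨ 0 = 0
g5 = in3 ⊕ g4 = 0 ⊕ 0 = 0
g6 = g5 ∨ in6 = 0 ∨ 0 = 0
So g6 = 0 as required.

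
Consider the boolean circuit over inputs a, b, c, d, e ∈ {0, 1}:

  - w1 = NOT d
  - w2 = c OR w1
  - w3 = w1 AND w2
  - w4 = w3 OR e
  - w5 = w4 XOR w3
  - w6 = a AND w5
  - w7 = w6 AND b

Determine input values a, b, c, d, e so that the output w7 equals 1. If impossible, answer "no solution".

Check with a=1, b=1, c=0, d=1, e=1:
w1 = NOT d = NOT 1 = 0
w2 = c OR w1 = 0 OR 0 = 0
w3 = w1 AND w2 = 0 AND 0 = 0
w4 = w3 OR e = 0 OR 1 = 1
w5 = w4 XOR w3 = 1 XOR 0 = 1
w6 = a AND w5 = 1 AND 1 = 1
w7 = w6 AND b = 1 AND 1 = 1
So w7 = 1 as required.

a=1, b=1, c=0, d=1, e=1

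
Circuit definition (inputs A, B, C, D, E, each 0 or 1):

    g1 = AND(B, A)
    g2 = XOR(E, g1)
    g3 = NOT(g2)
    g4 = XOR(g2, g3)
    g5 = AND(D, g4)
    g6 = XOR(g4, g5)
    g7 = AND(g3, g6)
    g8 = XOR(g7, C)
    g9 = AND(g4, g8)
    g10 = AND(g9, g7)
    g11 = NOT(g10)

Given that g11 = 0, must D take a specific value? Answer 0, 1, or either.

0

g11 = NOT(g10) must be 0, so g10 = 1.
g10 = AND(g9, g7) must be 1, so both g9 = 1 and g7 = 1.
g9 = AND(g4, g8) must be 1, so both g4 = 1 and g8 = 1.
Every assignment with g11 = 0 has D = 0; there are 4 such assignment(s).
  A=0, B=0, C=0, D=0, E=0
  A=0, B=1, C=0, D=0, E=0
  A=1, B=0, C=0, D=0, E=0
  A=1, B=1, C=0, D=0, E=1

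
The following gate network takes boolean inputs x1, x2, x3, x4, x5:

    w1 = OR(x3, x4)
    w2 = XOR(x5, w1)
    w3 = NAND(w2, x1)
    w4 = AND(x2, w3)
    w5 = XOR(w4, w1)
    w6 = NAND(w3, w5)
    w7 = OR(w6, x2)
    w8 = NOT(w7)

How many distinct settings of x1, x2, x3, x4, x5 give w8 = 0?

w8 = NOT(w7) must be 0, so w7 = 1.
w7 = OR(w6, x2) must be 1, so at least one of w6, x2 is 1.
Enumerating the 32 input combinations, 23 give w8 = 0 and 9 give w8 = 1.

23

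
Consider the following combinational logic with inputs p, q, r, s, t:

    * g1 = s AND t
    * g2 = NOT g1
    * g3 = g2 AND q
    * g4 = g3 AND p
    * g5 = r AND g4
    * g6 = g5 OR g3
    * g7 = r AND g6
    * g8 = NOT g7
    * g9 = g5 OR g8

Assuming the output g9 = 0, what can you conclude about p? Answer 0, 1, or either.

0

g9 = g5 OR g8 must be 0, so both g5 = 0 and g8 = 0.
g5 = r AND g4 must be 0, so at least one of r, g4 is 0.
g8 = NOT g7 must be 0, so g7 = 1.
Every assignment with g9 = 0 has p = 0; there are 3 such assignment(s).
  p=0, q=1, r=1, s=0, t=0
  p=0, q=1, r=1, s=0, t=1
  p=0, q=1, r=1, s=1, t=0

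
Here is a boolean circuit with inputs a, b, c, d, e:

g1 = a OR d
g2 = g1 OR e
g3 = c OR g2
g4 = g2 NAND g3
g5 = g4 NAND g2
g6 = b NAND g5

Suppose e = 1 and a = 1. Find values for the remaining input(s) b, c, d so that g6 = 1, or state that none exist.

g6 = b NAND g5 must be 1, so at least one of b, g5 is 0.
Check with e = 1 and a = 1 and b=0, c=1, d=0:
g1 = a OR d = 1 OR 0 = 1
g2 = g1 OR e = 1 OR 1 = 1
g3 = c OR g2 = 1 OR 1 = 1
g4 = g2 NAND g3 = 1 NAND 1 = 0
g5 = g4 NAND g2 = 0 NAND 1 = 1
g6 = b NAND g5 = 0 NAND 1 = 1
So g6 = 1.

b=0, c=1, d=0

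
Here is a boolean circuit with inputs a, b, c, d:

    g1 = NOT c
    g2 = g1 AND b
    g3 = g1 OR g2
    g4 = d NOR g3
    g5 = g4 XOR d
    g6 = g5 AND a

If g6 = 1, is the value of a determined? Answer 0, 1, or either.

g6 = g5 AND a must be 1, so both g5 = 1 and a = 1.
g5 = g4 XOR d must be 1, so g4 and d differ.
Every assignment with g6 = 1 has a = 1; there are 6 such assignment(s).

1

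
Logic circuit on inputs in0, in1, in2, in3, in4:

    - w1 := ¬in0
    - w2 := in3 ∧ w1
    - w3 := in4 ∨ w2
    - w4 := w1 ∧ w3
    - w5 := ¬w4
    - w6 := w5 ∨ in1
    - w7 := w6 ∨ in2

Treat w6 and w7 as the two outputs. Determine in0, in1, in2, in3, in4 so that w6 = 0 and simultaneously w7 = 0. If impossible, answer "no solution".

Check with in0=0, in1=0, in2=0, in3=1, in4=0:
w1 = ¬in0 = ¬0 = 1
w2 = in3 ∧ w1 = 1 ∧ 1 = 1
w3 = in4 ∨ w2 = 0 ∨ 1 = 1
w4 = w1 ∧ w3 = 1 ∧ 1 = 1
w5 = ¬w4 = ¬1 = 0
w6 = w5 ∨ in1 = 0 ∨ 0 = 0
w7 = w6 ∨ in2 = 0 ∨ 0 = 0
So w6 = 0 and w7 = 0.

in0=0, in1=0, in2=0, in3=1, in4=0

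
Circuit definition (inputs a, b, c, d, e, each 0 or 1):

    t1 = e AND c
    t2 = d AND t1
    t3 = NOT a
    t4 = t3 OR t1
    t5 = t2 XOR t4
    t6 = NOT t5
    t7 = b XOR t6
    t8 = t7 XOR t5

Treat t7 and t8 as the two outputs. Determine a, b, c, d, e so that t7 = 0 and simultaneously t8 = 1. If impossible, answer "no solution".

a=0 b=0 c=0 d=0 e=0

Check with a=0 b=0 c=0 d=0 e=0:
t1 = e AND c = 0 AND 0 = 0
t2 = d AND t1 = 0 AND 0 = 0
t3 = NOT a = NOT 0 = 1
t4 = t3 OR t1 = 1 OR 0 = 1
t5 = t2 XOR t4 = 0 XOR 1 = 1
t6 = NOT t5 = NOT 1 = 0
t7 = b XOR t6 = 0 XOR 0 = 0
t8 = t7 XOR t5 = 0 XOR 1 = 1
So t7 = 0 and t8 = 1.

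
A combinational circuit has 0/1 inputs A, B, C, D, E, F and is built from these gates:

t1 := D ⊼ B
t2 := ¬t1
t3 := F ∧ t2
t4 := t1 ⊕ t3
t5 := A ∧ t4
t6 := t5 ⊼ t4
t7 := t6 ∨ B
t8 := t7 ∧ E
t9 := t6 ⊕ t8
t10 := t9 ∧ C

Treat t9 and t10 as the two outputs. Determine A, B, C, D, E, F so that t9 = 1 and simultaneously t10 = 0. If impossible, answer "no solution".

Check with A=0, B=1, C=0, D=1, E=0, F=0:
t1 = D ⊼ B = 1 ⊼ 1 = 0
t2 = ¬t1 = ¬0 = 1
t3 = F ∧ t2 = 0 ∧ 1 = 0
t4 = t1 ⊕ t3 = 0 ⊕ 0 = 0
t5 = A ∧ t4 = 0 ∧ 0 = 0
t6 = t5 ⊼ t4 = 0 ⊼ 0 = 1
t7 = t6 ∨ B = 1 ∨ 1 = 1
t8 = t7 ∧ E = 1 ∧ 0 = 0
t9 = t6 ⊕ t8 = 1 ⊕ 0 = 1
t10 = t9 ∧ C = 1 ∧ 0 = 0
So t9 = 1 and t10 = 0.

A=0, B=1, C=0, D=1, E=0, F=0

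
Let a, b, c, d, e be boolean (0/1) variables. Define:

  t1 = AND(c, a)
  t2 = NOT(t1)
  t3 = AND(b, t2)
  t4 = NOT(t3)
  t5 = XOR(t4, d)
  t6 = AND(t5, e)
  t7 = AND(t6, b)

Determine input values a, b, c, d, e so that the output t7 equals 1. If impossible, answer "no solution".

a=1, b=1, c=0, d=1, e=1

Check with a=1, b=1, c=0, d=1, e=1:
t1 = AND(c, a) = AND(0, 1) = 0
t2 = NOT(t1) = NOT 0 = 1
t3 = AND(b, t2) = AND(1, 1) = 1
t4 = NOT(t3) = NOT 1 = 0
t5 = XOR(t4, d) = XOR(0, 1) = 1
t6 = AND(t5, e) = AND(1, 1) = 1
t7 = AND(t6, b) = AND(1, 1) = 1
So t7 = 1 as required.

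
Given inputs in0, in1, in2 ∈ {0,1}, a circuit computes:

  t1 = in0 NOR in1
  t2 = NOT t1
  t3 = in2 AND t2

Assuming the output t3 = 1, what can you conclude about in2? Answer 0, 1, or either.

t3 = in2 AND t2 must be 1, so both in2 = 1 and t2 = 1.
Every assignment with t3 = 1 has in2 = 1; there are 3 such assignment(s).
  in0=0, in1=1, in2=1
  in0=1, in1=0, in2=1
  in0=1, in1=1, in2=1

1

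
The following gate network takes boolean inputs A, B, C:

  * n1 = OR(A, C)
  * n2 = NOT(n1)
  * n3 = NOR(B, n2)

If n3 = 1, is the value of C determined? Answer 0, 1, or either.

Both values of C occur among assignments with n3 = 1:
  C=0: A=1, B=0, C=0
  C=1: A=0, B=0, C=1

either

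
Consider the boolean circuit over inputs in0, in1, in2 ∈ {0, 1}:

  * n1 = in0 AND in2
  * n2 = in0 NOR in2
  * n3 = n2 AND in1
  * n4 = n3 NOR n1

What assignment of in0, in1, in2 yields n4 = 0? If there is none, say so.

n4 = n3 NOR n1 must be 0, so at least one of n3, n1 is 1.
Check with in0=1 in1=0 in2=1:
n1 = in0 AND in2 = 1 AND 1 = 1
n2 = in0 NOR in2 = 1 NOR 1 = 0
n3 = n2 AND in1 = 0 AND 0 = 0
n4 = n3 NOR n1 = 0 NOR 1 = 0
So n4 = 0 as required.

in0=1 in1=0 in2=1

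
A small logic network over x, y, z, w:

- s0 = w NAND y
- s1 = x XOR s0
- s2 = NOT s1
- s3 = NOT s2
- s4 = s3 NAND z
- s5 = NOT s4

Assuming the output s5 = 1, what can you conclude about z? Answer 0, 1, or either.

s5 = NOT s4 must be 1, so s4 = 0.
Every assignment with s5 = 1 has z = 1; there are 4 such assignment(s).
  x=0, y=0, z=1, w=0
  x=0, y=0, z=1, w=1
  x=0, y=1, z=1, w=0
  x=1, y=1, z=1, w=1

1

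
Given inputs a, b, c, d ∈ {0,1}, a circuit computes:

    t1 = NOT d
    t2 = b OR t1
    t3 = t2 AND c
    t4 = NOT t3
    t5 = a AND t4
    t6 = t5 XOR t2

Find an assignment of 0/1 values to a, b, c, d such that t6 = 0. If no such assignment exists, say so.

t6 = t5 XOR t2 must be 0, so t5 and t2 are equal.
Check with a=1, b=1, c=0, d=0:
t1 = NOT d = NOT 0 = 1
t2 = b OR t1 = 1 OR 1 = 1
t3 = t2 AND c = 1 AND 0 = 0
t4 = NOT t3 = NOT 0 = 1
t5 = a AND t4 = 1 AND 1 = 1
t6 = t5 XOR t2 = 1 XOR 1 = 0
So t6 = 0 as required.

a=1, b=1, c=0, d=0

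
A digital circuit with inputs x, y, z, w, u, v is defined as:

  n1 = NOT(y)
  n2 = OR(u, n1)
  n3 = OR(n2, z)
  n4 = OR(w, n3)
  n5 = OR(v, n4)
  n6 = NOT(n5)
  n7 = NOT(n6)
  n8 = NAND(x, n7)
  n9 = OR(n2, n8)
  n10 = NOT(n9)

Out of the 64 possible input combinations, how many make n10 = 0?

57

n10 = NOT(n9) must be 0, so n9 = 1.
n9 = OR(n2, n8) must be 1, so at least one of n2, n8 is 1.
Enumerating the 64 input combinations, 57 give n10 = 0 and 7 give n10 = 1.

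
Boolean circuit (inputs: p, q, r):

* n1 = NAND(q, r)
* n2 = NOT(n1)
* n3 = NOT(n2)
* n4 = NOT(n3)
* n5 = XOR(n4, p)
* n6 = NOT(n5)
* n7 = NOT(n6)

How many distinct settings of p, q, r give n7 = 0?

n7 = NOT(n6) must be 0, so n6 = 1.
n6 = NOT(n5) must be 1, so n5 = 0.
Enumerating the 8 input combinations, 4 give n7 = 0 and 4 give n7 = 1.

4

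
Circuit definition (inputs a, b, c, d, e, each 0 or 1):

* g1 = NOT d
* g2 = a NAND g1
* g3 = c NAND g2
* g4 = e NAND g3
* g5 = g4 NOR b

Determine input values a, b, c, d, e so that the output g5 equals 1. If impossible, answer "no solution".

a=1 b=0 c=0 d=1 e=1

g5 = g4 NOR b must be 1, so both g4 = 0 and b = 0.
g4 = e NAND g3 must be 0, so both e = 1 and g3 = 1.
Check with a=1 b=0 c=0 d=1 e=1:
g1 = NOT d = NOT 1 = 0
g2 = a NAND g1 = 1 NAND 0 = 1
g3 = c NAND g2 = 0 NAND 1 = 1
g4 = e NAND g3 = 1 NAND 1 = 0
g5 = g4 NOR b = 0 NOR 0 = 1
So g5 = 1 as required.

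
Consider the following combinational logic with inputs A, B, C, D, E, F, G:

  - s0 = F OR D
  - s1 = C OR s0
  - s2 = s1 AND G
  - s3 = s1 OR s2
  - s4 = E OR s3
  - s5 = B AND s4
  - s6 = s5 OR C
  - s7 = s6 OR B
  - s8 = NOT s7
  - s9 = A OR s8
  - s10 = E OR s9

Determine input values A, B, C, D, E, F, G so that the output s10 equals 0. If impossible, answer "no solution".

Check with A=0 B=1 C=0 D=0 E=0 F=1 G=0:
s0 = F OR D = 1 OR 0 = 1
s1 = C OR s0 = 0 OR 1 = 1
s2 = s1 AND G = 1 AND 0 = 0
s3 = s1 OR s2 = 1 OR 0 = 1
s4 = E OR s3 = 0 OR 1 = 1
s5 = B AND s4 = 1 AND 1 = 1
s6 = s5 OR C = 1 OR 0 = 1
s7 = s6 OR B = 1 OR 1 = 1
s8 = NOT s7 = NOT 1 = 0
s9 = A OR s8 = 0 OR 0 = 0
s10 = E OR s9 = 0 OR 0 = 0
So s10 = 0 as required.

A=0 B=1 C=0 D=0 E=0 F=1 G=0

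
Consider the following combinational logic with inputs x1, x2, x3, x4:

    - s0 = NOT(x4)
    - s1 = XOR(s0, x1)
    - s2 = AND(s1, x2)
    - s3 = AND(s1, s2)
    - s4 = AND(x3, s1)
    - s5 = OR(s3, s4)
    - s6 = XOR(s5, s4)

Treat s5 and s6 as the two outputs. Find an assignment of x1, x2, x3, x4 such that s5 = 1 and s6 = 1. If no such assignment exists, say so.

x1=1, x2=1, x3=0, x4=1

Check with x1=1, x2=1, x3=0, x4=1:
s0 = NOT(x4) = NOT 1 = 0
s1 = XOR(s0, x1) = XOR(0, 1) = 1
s2 = AND(s1, x2) = AND(1, 1) = 1
s3 = AND(s1, s2) = AND(1, 1) = 1
s4 = AND(x3, s1) = AND(0, 1) = 0
s5 = OR(s3, s4) = OR(1, 0) = 1
s6 = XOR(s5, s4) = XOR(1, 0) = 1
So s5 = 1 and s6 = 1.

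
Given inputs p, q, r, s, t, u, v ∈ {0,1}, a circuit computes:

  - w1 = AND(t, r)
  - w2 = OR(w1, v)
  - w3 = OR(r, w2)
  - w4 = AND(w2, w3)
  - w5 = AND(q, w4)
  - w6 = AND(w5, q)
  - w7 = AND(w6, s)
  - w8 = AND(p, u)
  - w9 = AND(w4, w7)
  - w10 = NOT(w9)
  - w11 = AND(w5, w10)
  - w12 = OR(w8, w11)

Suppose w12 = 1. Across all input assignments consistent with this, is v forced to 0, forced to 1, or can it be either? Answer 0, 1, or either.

either

Both values of v occur among assignments with w12 = 1:
  v=0: p=0, q=1, r=1, s=0, t=1, u=0, v=0
  v=1: p=0, q=1, r=0, s=0, t=0, u=0, v=1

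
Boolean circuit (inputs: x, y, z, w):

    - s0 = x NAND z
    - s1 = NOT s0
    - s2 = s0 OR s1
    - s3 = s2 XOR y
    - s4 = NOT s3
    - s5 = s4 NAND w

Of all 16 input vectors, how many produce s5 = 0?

s5 = s4 NAND w must be 0, so both s4 = 1 and w = 1.
s4 = NOT s3 must be 1, so s3 = 0.
s3 = s2 XOR y must be 0, so s2 and y are equal.
Satisfying assignments:
  x=0, y=1, z=0, w=1
  x=0, y=1, z=1, w=1
  x=1, y=1, z=0, w=1
  x=1, y=1, z=1, w=1

4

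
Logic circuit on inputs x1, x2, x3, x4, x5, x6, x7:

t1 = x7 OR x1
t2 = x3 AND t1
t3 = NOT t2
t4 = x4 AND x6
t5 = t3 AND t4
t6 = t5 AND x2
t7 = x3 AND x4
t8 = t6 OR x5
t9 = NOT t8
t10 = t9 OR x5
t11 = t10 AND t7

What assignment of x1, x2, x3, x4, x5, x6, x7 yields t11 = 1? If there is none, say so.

t11 = t10 AND t7 must be 1, so both t10 = 1 and t7 = 1.
t10 = t9 OR x5 must be 1, so at least one of t9, x5 is 1.
t7 = x3 AND x4 must be 1, so both x3 = 1 and x4 = 1.
Check with x1=1 x2=1 x3=1 x4=1 x5=1 x6=1 x7=0:
t1 = x7 OR x1 = 0 OR 1 = 1
t2 = x3 AND t1 = 1 AND 1 = 1
t3 = NOT t2 = NOT 1 = 0
t4 = x4 AND x6 = 1 AND 1 = 1
t5 = t3 AND t4 = 0 AND 1 = 0
t6 = t5 AND x2 = 0 AND 1 = 0
t7 = x3 AND x4 = 1 AND 1 = 1
t8 = t6 OR x5 = 0 OR 1 = 1
t9 = NOT t8 = NOT 1 = 0
t10 = t9 OR x5 = 0 OR 1 = 1
t11 = t10 AND t7 = 1 AND 1 = 1
So t11 = 1 as required.

x1=1 x2=1 x3=1 x4=1 x5=1 x6=1 x7=0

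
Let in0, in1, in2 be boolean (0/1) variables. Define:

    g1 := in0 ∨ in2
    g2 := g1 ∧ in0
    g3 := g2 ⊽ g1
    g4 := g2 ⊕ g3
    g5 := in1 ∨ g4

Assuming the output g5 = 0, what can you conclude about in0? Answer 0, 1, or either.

0

g5 = in1 ∨ g4 must be 0, so both in1 = 0 and g4 = 0.
g4 = g2 ⊕ g3 must be 0, so g2 and g3 are equal.
Every assignment with g5 = 0 has in0 = 0; there are 1 such assignment(s).
  in0=0, in1=0, in2=1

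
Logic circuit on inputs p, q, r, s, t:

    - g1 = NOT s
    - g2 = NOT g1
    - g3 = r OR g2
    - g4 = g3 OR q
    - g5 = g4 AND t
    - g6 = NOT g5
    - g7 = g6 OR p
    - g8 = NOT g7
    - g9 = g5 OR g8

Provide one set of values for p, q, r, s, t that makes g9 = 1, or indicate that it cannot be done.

Check with p=0 q=0 r=0 s=1 t=1:
g1 = NOT s = NOT 1 = 0
g2 = NOT g1 = NOT 0 = 1
g3 = r OR g2 = 0 OR 1 = 1
g4 = g3 OR q = 1 OR 0 = 1
g5 = g4 AND t = 1 AND 1 = 1
g6 = NOT g5 = NOT 1 = 0
g7 = g6 OR p = 0 OR 0 = 0
g8 = NOT g7 = NOT 0 = 1
g9 = g5 OR g8 = 1 OR 1 = 1
So g9 = 1 as required.

p=0 q=0 r=0 s=1 t=1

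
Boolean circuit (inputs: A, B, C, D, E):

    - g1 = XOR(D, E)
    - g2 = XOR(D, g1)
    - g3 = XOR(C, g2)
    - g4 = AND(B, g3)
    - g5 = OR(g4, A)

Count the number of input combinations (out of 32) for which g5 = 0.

12

g5 = OR(g4, A) must be 0, so both g4 = 0 and A = 0.
g4 = AND(B, g3) must be 0, so at least one of B, g3 is 0.
Enumerating the 32 input combinations, 12 give g5 = 0 and 20 give g5 = 1.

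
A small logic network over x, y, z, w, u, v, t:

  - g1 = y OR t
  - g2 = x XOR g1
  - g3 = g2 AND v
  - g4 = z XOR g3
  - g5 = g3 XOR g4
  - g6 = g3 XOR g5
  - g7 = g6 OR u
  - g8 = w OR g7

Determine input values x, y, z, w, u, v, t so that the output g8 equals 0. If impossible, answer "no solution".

x=0, y=1, z=1, w=0, u=0, v=1, t=1

Check with x=0, y=1, z=1, w=0, u=0, v=1, t=1:
g1 = y OR t = 1 OR 1 = 1
g2 = x XOR g1 = 0 XOR 1 = 1
g3 = g2 AND v = 1 AND 1 = 1
g4 = z XOR g3 = 1 XOR 1 = 0
g5 = g3 XOR g4 = 1 XOR 0 = 1
g6 = g3 XOR g5 = 1 XOR 1 = 0
g7 = g6 OR u = 0 OR 0 = 0
g8 = w OR g7 = 0 OR 0 = 0
So g8 = 0 as required.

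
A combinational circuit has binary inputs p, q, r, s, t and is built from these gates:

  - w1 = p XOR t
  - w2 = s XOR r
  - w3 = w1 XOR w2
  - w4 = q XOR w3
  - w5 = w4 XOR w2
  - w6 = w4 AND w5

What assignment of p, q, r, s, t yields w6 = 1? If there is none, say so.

w6 = w4 AND w5 must be 1, so both w4 = 1 and w5 = 1.
w4 = q XOR w3 must be 1, so q and w3 differ.
Check with p=0, q=1, r=0, s=0, t=0:
w1 = p XOR t = 0 XOR 0 = 0
w2 = s XOR r = 0 XOR 0 = 0
w3 = w1 XOR w2 = 0 XOR 0 = 0
w4 = q XOR w3 = 1 XOR 0 = 1
w5 = w4 XOR w2 = 1 XOR 0 = 1
w6 = w4 AND w5 = 1 AND 1 = 1
So w6 = 1 as required.

p=0, q=1, r=0, s=0, t=0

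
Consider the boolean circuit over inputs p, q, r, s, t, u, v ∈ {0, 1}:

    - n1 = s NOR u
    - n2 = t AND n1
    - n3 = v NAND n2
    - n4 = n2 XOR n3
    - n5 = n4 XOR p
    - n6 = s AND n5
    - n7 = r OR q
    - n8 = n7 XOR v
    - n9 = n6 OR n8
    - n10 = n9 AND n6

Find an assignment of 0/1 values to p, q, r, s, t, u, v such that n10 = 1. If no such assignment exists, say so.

n10 = n9 AND n6 must be 1, so both n9 = 1 and n6 = 1.
Check with p=0, q=1, r=0, s=1, t=0, u=1, v=0:
n1 = s NOR u = 1 NOR 1 = 0
n2 = t AND n1 = 0 AND 0 = 0
n3 = v NAND n2 = 0 NAND 0 = 1
n4 = n2 XOR n3 = 0 XOR 1 = 1
n5 = n4 XOR p = 1 XOR 0 = 1
n6 = s AND n5 = 1 AND 1 = 1
n7 = r OR q = 0 OR 1 = 1
n8 = n7 XOR v = 1 XOR 0 = 1
n9 = n6 OR n8 = 1 OR 1 = 1
n10 = n9 AND n6 = 1 AND 1 = 1
So n10 = 1 as required.

p=0, q=1, r=0, s=1, t=0, u=1, v=0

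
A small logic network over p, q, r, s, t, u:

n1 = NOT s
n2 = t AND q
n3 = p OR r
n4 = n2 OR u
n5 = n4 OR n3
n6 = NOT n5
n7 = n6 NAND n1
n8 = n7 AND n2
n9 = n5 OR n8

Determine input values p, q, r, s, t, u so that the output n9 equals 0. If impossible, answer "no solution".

p=0, q=0, r=0, s=0, t=1, u=0

n9 = n5 OR n8 must be 0, so both n5 = 0 and n8 = 0.
n5 = n4 OR n3 must be 0, so both n4 = 0 and n3 = 0.
n8 = n7 AND n2 must be 0, so at least one of n7, n2 is 0.
Check with p=0, q=0, r=0, s=0, t=1, u=0:
n1 = NOT s = NOT 0 = 1
n2 = t AND q = 1 AND 0 = 0
n3 = p OR r = 0 OR 0 = 0
n4 = n2 OR u = 0 OR 0 = 0
n5 = n4 OR n3 = 0 OR 0 = 0
n6 = NOT n5 = NOT 0 = 1
n7 = n6 NAND n1 = 1 NAND 1 = 0
n8 = n7 AND n2 = 0 AND 0 = 0
n9 = n5 OR n8 = 0 OR 0 = 0
So n9 = 0 as required.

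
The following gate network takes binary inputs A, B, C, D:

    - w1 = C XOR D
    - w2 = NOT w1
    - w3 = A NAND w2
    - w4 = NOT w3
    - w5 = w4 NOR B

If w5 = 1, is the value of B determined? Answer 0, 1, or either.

w5 = w4 NOR B must be 1, so both w4 = 0 and B = 0.
w4 = NOT w3 must be 0, so w3 = 1.
Every assignment with w5 = 1 has B = 0; there are 6 such assignment(s).

0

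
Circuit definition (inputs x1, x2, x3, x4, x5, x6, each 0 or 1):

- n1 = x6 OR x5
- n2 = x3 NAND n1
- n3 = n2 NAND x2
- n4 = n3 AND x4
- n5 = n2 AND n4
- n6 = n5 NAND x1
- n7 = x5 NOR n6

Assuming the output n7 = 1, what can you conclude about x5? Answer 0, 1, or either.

n7 = x5 NOR n6 must be 1, so both x5 = 0 and n6 = 0.
Every assignment with n7 = 1 has x5 = 0; there are 3 such assignment(s).
  x1=1, x2=0, x3=0, x4=1, x5=0, x6=0
  x1=1, x2=0, x3=0, x4=1, x5=0, x6=1
  x1=1, x2=0, x3=1, x4=1, x5=0, x6=0

0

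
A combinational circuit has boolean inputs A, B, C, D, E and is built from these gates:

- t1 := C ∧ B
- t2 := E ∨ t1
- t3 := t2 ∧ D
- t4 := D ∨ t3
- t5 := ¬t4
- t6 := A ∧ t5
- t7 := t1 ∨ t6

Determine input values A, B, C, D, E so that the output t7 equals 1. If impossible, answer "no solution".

t7 = t1 ∨ t6 must be 1, so at least one of t1, t6 is 1.
Check with A=1, B=1, C=1, D=0, E=0:
t1 = C ∧ B = 1 ∧ 1 = 1
t2 = E ∨ t1 = 0 ∨ 1 = 1
t3 = t2 ∧ D = 1 ∧ 0 = 0
t4 = D ∨ t3 = 0 ∨ 0 = 0
t5 = ¬t4 = ¬0 = 1
t6 = A ∧ t5 = 1 ∧ 1 = 1
t7 = t1 ∨ t6 = 1 ∨ 1 = 1
So t7 = 1 as required.

A=1, B=1, C=1, D=0, E=0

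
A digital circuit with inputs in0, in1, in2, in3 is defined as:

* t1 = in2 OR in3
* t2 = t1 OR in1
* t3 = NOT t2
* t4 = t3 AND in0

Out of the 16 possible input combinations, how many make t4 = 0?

t4 = t3 AND in0 must be 0, so at least one of t3, in0 is 0.
Enumerating the 16 input combinations, 15 give t4 = 0 and 1 give t4 = 1.

15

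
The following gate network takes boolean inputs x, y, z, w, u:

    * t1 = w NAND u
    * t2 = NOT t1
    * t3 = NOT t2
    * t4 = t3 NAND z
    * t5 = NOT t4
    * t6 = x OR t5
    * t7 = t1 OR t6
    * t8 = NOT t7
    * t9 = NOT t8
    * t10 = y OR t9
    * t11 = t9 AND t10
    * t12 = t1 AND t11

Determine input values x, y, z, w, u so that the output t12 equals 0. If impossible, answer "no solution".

t12 = t1 AND t11 must be 0, so at least one of t1, t11 is 0.
Check with x=0, y=1, z=1, w=1, u=1:
t1 = w NAND u = 1 NAND 1 = 0
t2 = NOT t1 = NOT 0 = 1
t3 = NOT t2 = NOT 1 = 0
t4 = t3 NAND z = 0 NAND 1 = 1
t5 = NOT t4 = NOT 1 = 0
t6 = x OR t5 = 0 OR 0 = 0
t7 = t1 OR t6 = 0 OR 0 = 0
t8 = NOT t7 = NOT 0 = 1
t9 = NOT t8 = NOT 1 = 0
t10 = y OR t9 = 1 OR 0 = 1
t11 = t9 AND t10 = 0 AND 1 = 0
t12 = t1 AND t11 = 0 AND 0 = 0
So t12 = 0 as required.

x=0, y=1, z=1, w=1, u=1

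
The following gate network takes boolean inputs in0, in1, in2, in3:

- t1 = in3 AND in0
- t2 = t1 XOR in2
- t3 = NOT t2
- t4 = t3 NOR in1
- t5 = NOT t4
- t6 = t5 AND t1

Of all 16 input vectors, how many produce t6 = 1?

3

t6 = t5 AND t1 must be 1, so both t5 = 1 and t1 = 1.
t5 = NOT t4 must be 1, so t4 = 0.
t1 = in3 AND in0 must be 1, so both in3 = 1 and in0 = 1.
Satisfying assignments:
  in0=1, in1=0, in2=1, in3=1
  in0=1, in1=1, in2=0, in3=1
  in0=1, in1=1, in2=1, in3=1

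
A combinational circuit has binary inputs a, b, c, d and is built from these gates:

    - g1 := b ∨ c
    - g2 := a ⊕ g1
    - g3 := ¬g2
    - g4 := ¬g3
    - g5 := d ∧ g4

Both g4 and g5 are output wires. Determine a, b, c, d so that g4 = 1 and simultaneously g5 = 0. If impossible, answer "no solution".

Check with a=1, b=0, c=0, d=0:
g1 = b ∨ c = 0 ∨ 0 = 0
g2 = a ⊕ g1 = 1 ⊕ 0 = 1
g3 = ¬g2 = ¬1 = 0
g4 = ¬g3 = ¬0 = 1
g5 = d ∧ g4 = 0 ∧ 1 = 0
So g4 = 1 and g5 = 0.

a=1, b=0, c=0, d=0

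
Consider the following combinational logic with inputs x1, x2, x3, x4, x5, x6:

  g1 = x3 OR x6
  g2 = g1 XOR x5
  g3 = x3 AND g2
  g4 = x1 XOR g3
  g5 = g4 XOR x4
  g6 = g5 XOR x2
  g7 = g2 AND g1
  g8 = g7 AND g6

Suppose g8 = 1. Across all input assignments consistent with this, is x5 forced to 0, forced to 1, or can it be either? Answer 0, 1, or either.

0

g8 = g7 AND g6 must be 1, so both g7 = 1 and g6 = 1.
Every assignment with g8 = 1 has x5 = 0; there are 12 such assignment(s).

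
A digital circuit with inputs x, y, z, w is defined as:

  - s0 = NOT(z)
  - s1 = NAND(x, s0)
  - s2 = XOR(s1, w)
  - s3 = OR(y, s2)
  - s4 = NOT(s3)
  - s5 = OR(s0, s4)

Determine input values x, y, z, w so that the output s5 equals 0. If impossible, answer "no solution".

x=0, y=1, z=1, w=1

s5 = OR(s0, s4) must be 0, so both s0 = 0 and s4 = 0.
s0 = NOT(z) must be 0, so z = 1.
Check with x=0, y=1, z=1, w=1:
s0 = NOT(z) = NOT 1 = 0
s1 = NAND(x, s0) = NAND(0, 0) = 1
s2 = XOR(s1, w) = XOR(1, 1) = 0
s3 = OR(y, s2) = OR(1, 0) = 1
s4 = NOT(s3) = NOT 1 = 0
s5 = OR(s0, s4) = OR(0, 0) = 0
So s5 = 0 as required.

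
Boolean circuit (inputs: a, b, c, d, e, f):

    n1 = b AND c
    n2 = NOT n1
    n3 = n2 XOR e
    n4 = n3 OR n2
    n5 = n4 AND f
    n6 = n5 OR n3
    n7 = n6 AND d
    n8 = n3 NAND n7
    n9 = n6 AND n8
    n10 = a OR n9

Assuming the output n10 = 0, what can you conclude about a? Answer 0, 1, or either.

0

n10 = a OR n9 must be 0, so both a = 0 and n9 = 0.
n9 = n6 AND n8 must be 0, so at least one of n6, n8 is 0.
Every assignment with n10 = 0 has a = 0; there are 18 such assignment(s).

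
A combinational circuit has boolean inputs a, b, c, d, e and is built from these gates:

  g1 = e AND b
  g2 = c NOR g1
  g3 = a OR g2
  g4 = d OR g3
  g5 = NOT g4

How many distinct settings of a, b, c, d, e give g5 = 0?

27

g5 = NOT g4 must be 0, so g4 = 1.
g4 = d OR g3 must be 1, so at least one of d, g3 is 1.
Enumerating the 32 input combinations, 27 give g5 = 0 and 5 give g5 = 1.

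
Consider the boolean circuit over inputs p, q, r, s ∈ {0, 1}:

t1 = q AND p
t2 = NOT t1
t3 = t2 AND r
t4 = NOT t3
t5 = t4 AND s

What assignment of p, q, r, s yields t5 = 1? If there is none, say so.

t5 = t4 AND s must be 1, so both t4 = 1 and s = 1.
t4 = NOT t3 must be 1, so t3 = 0.
t3 = t2 AND r must be 0, so at least one of t2, r is 0.
Check with p=1, q=1, r=0, s=1:
t1 = q AND p = 1 AND 1 = 1
t2 = NOT t1 = NOT 1 = 0
t3 = t2 AND r = 0 AND 0 = 0
t4 = NOT t3 = NOT 0 = 1
t5 = t4 AND s = 1 AND 1 = 1
So t5 = 1 as required.

p=1, q=1, r=0, s=1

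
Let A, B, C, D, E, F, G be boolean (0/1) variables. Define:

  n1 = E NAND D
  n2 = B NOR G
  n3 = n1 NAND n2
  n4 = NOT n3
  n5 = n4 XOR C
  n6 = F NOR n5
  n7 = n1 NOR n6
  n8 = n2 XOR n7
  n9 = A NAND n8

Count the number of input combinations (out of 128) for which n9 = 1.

106

n9 = A NAND n8 must be 1, so at least one of A, n8 is 0.
Enumerating the 128 input combinations, 106 give n9 = 1 and 22 give n9 = 0.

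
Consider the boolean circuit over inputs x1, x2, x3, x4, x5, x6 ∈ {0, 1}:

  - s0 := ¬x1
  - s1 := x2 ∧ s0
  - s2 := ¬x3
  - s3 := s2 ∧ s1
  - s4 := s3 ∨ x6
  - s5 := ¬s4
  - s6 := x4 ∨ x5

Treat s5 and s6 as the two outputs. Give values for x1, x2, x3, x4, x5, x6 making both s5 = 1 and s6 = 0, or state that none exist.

Check with x1=1 x2=1 x3=1 x4=0 x5=0 x6=0:
s0 = ¬x1 = ¬1 = 0
s1 = x2 ∧ s0 = 1 ∧ 0 = 0
s2 = ¬x3 = ¬1 = 0
s3 = s2 ∧ s1 = 0 ∧ 0 = 0
s4 = s3 ∨ x6 = 0 ∨ 0 = 0
s5 = ¬s4 = ¬0 = 1
s6 = x4 ∨ x5 = 0 ∨ 0 = 0
So s5 = 1 and s6 = 0.

x1=1 x2=1 x3=1 x4=0 x5=0 x6=0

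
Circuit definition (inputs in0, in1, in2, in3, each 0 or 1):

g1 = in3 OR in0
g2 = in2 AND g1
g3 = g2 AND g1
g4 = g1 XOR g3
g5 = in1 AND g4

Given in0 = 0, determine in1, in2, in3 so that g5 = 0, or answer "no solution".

g5 = in1 AND g4 must be 0, so at least one of in1, g4 is 0.
Check with in0 = 0 and in1=1, in2=1, in3=1:
g1 = in3 OR in0 = 1 OR 0 = 1
g2 = in2 AND g1 = 1 AND 1 = 1
g3 = g2 AND g1 = 1 AND 1 = 1
g4 = g1 XOR g3 = 1 XOR 1 = 0
g5 = in1 AND g4 = 1 AND 0 = 0
So g5 = 0.

in1=1, in2=1, in3=1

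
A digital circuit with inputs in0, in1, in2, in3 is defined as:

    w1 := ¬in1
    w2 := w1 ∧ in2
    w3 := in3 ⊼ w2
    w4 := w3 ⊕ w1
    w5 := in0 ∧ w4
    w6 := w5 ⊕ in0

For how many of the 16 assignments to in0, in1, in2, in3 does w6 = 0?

13

w6 = w5 ⊕ in0 must be 0, so w5 and in0 are equal.
Enumerating the 16 input combinations, 13 give w6 = 0 and 3 give w6 = 1.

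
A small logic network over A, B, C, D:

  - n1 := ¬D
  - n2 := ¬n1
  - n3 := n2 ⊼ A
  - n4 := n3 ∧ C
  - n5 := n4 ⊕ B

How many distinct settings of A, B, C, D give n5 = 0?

8

n5 = n4 ⊕ B must be 0, so n4 and B are equal.
Enumerating the 16 input combinations, 8 give n5 = 0 and 8 give n5 = 1.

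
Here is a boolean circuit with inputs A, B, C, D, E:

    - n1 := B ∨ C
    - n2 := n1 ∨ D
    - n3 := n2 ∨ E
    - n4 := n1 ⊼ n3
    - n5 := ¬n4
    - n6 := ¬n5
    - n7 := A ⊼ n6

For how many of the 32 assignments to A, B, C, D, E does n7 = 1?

28

n7 = A ⊼ n6 must be 1, so at least one of A, n6 is 0.
Enumerating the 32 input combinations, 28 give n7 = 1 and 4 give n7 = 0.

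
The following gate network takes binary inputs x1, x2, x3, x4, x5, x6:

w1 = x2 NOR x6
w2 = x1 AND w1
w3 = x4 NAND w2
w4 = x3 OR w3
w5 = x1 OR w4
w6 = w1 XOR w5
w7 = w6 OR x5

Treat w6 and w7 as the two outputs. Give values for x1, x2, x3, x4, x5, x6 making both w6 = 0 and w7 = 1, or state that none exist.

x1=0, x2=0, x3=1, x4=1, x5=1, x6=0

Check with x1=0, x2=0, x3=1, x4=1, x5=1, x6=0:
w1 = x2 NOR x6 = 0 NOR 0 = 1
w2 = x1 AND w1 = 0 AND 1 = 0
w3 = x4 NAND w2 = 1 NAND 0 = 1
w4 = x3 OR w3 = 1 OR 1 = 1
w5 = x1 OR w4 = 0 OR 1 = 1
w6 = w1 XOR w5 = 1 XOR 1 = 0
w7 = w6 OR x5 = 0 OR 1 = 1
So w6 = 0 and w7 = 1.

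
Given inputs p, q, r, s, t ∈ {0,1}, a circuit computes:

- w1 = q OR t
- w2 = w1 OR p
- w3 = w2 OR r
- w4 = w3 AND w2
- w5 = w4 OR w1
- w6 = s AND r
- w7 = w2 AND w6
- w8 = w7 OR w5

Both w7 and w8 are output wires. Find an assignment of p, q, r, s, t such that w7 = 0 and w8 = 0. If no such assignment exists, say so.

p=0, q=0, r=1, s=0, t=0

Check with p=0, q=0, r=1, s=0, t=0:
w1 = q OR t = 0 OR 0 = 0
w2 = w1 OR p = 0 OR 0 = 0
w3 = w2 OR r = 0 OR 1 = 1
w4 = w3 AND w2 = 1 AND 0 = 0
w5 = w4 OR w1 = 0 OR 0 = 0
w6 = s AND r = 0 AND 1 = 0
w7 = w2 AND w6 = 0 AND 0 = 0
w8 = w7 OR w5 = 0 OR 0 = 0
So w7 = 0 and w8 = 0.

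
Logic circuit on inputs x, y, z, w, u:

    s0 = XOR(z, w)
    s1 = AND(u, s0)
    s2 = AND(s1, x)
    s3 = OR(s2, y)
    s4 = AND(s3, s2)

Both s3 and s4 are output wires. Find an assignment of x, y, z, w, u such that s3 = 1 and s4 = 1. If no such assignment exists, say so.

x=1, y=1, z=1, w=0, u=1

Check with x=1, y=1, z=1, w=0, u=1:
s0 = XOR(z, w) = XOR(1, 0) = 1
s1 = AND(u, s0) = AND(1, 1) = 1
s2 = AND(s1, x) = AND(1, 1) = 1
s3 = OR(s2, y) = OR(1, 1) = 1
s4 = AND(s3, s2) = AND(1, 1) = 1
So s3 = 1 and s4 = 1.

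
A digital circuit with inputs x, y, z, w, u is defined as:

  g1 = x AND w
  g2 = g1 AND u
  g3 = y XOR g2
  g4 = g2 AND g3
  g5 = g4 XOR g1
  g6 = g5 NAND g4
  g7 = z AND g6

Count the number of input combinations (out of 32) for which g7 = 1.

16

g7 = z AND g6 must be 1, so both z = 1 and g6 = 1.
g6 = g5 NAND g4 must be 1, so at least one of g5, g4 is 0.
Enumerating the 32 input combinations, 16 give g7 = 1 and 16 give g7 = 0.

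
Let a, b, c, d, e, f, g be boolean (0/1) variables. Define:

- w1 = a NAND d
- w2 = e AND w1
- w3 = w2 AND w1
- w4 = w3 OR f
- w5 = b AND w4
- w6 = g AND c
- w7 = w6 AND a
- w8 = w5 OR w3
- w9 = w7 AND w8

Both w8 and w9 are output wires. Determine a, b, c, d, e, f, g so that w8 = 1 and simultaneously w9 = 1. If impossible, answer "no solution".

Check with a=1, b=1, c=1, d=0, e=1, f=0, g=1:
w1 = a NAND d = 1 NAND 0 = 1
w2 = e AND w1 = 1 AND 1 = 1
w3 = w2 AND w1 = 1 AND 1 = 1
w4 = w3 OR f = 1 OR 0 = 1
w5 = b AND w4 = 1 AND 1 = 1
w6 = g AND c = 1 AND 1 = 1
w7 = w6 AND a = 1 AND 1 = 1
w8 = w5 OR w3 = 1 OR 1 = 1
w9 = w7 AND w8 = 1 AND 1 = 1
So w8 = 1 and w9 = 1.

a=1, b=1, c=1, d=0, e=1, f=0, g=1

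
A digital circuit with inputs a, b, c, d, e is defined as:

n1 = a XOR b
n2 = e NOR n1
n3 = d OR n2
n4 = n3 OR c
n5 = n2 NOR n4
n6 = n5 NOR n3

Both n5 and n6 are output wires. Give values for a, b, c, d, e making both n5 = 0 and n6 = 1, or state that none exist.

a=0 b=0 c=1 d=0 e=1

Check with a=0 b=0 c=1 d=0 e=1:
n1 = a XOR b = 0 XOR 0 = 0
n2 = e NOR n1 = 1 NOR 0 = 0
n3 = d OR n2 = 0 OR 0 = 0
n4 = n3 OR c = 0 OR 1 = 1
n5 = n2 NOR n4 = 0 NOR 1 = 0
n6 = n5 NOR n3 = 0 NOR 0 = 1
So n5 = 0 and n6 = 1.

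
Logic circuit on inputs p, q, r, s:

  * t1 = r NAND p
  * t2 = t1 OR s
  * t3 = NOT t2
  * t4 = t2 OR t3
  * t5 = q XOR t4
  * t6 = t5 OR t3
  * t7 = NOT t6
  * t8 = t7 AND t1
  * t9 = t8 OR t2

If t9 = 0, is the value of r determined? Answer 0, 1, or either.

1

t9 = t8 OR t2 must be 0, so both t8 = 0 and t2 = 0.
Every assignment with t9 = 0 has r = 1; there are 2 such assignment(s).
  p=1, q=0, r=1, s=0
  p=1, q=1, r=1, s=0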